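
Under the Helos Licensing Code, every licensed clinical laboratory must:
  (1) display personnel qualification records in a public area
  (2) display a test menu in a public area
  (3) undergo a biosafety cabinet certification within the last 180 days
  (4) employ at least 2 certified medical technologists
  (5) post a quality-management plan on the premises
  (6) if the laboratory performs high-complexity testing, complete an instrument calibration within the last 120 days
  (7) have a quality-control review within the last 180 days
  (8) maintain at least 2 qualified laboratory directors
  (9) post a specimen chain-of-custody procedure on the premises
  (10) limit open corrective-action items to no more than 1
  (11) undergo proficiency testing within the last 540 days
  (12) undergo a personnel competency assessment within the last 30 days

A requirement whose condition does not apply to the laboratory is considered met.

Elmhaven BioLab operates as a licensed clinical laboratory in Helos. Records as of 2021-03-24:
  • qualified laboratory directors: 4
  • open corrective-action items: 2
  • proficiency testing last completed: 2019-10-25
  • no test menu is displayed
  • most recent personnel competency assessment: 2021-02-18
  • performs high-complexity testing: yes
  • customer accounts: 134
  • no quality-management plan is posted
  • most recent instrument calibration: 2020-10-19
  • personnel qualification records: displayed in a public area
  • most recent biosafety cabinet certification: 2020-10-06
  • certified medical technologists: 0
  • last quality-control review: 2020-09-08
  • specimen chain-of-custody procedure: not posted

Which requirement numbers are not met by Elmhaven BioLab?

2, 4, 5, 6, 7, 9, 10, 12

1. personnel qualification records present → met
2. test menu absent → not met
3. biosafety cabinet certification 169 days ago vs limit 180 → met
4. certified medical technologists 0 < 2 → not met
5. quality-management plan absent → not met
6. condition 'performs high-complexity testing' holds; instrument calibration 156 days ago vs limit 120 → not met
7. quality-control review 197 days ago vs limit 180 → not met
8. qualified laboratory directors 4 ≥ 2 → met
9. specimen chain-of-custody procedure absent → not met
10. open corrective-action items 2 > 1 → not met
11. proficiency testing 516 days ago vs limit 540 → met
12. personnel competency assessment 34 days ago vs limit 30 → not met
Not met: 2, 4, 5, 6, 7, 9, 10, 12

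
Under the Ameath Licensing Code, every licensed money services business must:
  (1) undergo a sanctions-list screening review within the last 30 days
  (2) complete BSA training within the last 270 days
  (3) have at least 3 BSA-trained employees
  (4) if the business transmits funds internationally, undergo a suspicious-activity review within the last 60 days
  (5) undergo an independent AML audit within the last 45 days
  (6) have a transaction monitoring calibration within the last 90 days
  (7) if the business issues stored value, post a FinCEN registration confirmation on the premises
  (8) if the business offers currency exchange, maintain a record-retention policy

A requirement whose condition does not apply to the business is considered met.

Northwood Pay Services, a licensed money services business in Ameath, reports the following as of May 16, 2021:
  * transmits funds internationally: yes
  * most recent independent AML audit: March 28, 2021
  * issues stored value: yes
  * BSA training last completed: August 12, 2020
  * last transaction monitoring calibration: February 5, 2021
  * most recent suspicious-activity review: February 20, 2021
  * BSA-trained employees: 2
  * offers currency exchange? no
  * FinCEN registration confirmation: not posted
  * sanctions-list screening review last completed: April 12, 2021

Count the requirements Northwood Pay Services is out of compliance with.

7

1. sanctions-list screening review 34 days ago vs limit 30 → not met
2. BSA training 277 days ago vs limit 270 → not met
3. BSA-trained employees 2 < 3 → not met
4. condition 'transmits funds internationally' holds; suspicious-activity review 85 days ago vs limit 60 → not met
5. independent AML audit 49 days ago vs limit 45 → not met
6. transaction monitoring calibration 100 days ago vs limit 90 → not met
7. condition 'issues stored value' holds; FinCEN registration confirmation absent → not met
8. condition 'offers currency exchange' does not hold → requirement n/a → met
Not met: 7 of 8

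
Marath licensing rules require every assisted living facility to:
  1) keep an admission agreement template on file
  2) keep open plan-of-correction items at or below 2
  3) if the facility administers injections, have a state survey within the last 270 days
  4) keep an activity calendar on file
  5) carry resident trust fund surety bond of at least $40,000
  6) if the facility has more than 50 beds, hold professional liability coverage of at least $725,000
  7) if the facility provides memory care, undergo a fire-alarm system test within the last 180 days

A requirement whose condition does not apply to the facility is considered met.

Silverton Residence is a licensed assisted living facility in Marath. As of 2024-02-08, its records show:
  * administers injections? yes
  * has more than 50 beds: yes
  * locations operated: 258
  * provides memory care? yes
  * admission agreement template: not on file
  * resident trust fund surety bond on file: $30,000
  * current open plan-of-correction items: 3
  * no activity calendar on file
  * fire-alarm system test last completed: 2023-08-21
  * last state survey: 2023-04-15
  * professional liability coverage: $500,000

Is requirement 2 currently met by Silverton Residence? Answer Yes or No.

No

2. open plan-of-correction items 3 > 2 → not met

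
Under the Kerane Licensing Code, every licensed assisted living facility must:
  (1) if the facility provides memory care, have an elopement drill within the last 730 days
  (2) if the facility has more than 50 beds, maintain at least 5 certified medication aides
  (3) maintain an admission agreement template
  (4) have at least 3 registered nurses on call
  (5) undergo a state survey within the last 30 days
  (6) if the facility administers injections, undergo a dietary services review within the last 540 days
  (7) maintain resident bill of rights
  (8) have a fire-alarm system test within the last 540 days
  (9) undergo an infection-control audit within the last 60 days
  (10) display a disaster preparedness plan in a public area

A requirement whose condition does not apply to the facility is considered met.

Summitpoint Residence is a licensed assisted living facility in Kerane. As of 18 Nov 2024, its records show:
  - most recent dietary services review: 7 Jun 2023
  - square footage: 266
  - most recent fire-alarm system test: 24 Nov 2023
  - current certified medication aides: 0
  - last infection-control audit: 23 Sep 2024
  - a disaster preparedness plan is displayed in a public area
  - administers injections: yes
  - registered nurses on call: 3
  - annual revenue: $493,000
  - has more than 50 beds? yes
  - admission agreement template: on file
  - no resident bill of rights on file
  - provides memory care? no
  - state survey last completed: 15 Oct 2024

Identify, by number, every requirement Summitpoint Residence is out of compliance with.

2, 5, 7

1. condition 'provides memory care' does not hold → requirement n/a → met
2. condition 'has more than 50 beds' holds; certified medication aides 0 < 5 → not met
3. admission agreement template present → met
4. registered nurses on call 3 ≥ 3 → met
5. state survey 34 days ago vs limit 30 → not met
6. condition 'administers injections' holds; dietary services review 530 days ago vs limit 540 → met
7. resident bill of rights absent → not met
8. fire-alarm system test 360 days ago vs limit 540 → met
9. infection-control audit 56 days ago vs limit 60 → met
10. disaster preparedness plan present → met
Not met: 2, 5, 7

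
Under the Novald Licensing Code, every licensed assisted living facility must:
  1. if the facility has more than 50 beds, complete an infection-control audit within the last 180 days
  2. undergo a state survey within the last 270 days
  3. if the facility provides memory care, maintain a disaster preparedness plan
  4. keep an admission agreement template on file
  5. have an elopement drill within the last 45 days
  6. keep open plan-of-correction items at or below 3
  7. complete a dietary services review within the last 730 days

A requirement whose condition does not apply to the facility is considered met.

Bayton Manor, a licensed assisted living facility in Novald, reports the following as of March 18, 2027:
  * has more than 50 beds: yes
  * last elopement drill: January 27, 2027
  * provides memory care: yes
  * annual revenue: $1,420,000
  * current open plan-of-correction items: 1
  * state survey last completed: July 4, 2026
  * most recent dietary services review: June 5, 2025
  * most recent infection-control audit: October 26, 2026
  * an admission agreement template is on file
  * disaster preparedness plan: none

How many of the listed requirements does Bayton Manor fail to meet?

1. condition 'has more than 50 beds' holds; infection-control audit 143 days ago vs limit 180 → met
2. state survey 257 days ago vs limit 270 → met
3. condition 'provides memory care' holds; disaster preparedness plan absent → not met
4. admission agreement template present → met
5. elopement drill 50 days ago vs limit 45 → not met
6. open plan-of-correction items 1 ≤ 3 → met
7. dietary services review 651 days ago vs limit 730 → met
Not met: 2 of 7

2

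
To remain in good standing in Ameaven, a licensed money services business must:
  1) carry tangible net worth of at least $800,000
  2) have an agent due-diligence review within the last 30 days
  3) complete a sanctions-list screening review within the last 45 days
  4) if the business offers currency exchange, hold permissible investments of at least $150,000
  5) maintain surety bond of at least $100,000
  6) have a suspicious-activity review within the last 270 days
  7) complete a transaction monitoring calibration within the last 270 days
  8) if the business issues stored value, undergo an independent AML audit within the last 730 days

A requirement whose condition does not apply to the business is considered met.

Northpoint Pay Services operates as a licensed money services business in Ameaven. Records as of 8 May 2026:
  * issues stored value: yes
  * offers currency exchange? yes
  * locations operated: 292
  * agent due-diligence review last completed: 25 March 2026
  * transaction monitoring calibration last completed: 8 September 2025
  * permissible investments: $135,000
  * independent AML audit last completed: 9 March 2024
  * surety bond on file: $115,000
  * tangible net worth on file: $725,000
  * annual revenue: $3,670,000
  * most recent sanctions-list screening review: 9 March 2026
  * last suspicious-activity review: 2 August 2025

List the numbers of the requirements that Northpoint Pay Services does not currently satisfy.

1, 2, 3, 4, 6, 8

1. tangible net worth $725,000 < $800,000 → not met
2. agent due-diligence review 44 days ago vs limit 30 → not met
3. sanctions-list screening review 60 days ago vs limit 45 → not met
4. condition 'offers currency exchange' holds; permissible investments $135,000 < $150,000 → not met
5. surety bond $115,000 ≥ $100,000 → met
6. suspicious-activity review 279 days ago vs limit 270 → not met
7. transaction monitoring calibration 242 days ago vs limit 270 → met
8. condition 'issues stored value' holds; independent AML audit 790 days ago vs limit 730 → not met
Not met: 1, 2, 3, 4, 6, 8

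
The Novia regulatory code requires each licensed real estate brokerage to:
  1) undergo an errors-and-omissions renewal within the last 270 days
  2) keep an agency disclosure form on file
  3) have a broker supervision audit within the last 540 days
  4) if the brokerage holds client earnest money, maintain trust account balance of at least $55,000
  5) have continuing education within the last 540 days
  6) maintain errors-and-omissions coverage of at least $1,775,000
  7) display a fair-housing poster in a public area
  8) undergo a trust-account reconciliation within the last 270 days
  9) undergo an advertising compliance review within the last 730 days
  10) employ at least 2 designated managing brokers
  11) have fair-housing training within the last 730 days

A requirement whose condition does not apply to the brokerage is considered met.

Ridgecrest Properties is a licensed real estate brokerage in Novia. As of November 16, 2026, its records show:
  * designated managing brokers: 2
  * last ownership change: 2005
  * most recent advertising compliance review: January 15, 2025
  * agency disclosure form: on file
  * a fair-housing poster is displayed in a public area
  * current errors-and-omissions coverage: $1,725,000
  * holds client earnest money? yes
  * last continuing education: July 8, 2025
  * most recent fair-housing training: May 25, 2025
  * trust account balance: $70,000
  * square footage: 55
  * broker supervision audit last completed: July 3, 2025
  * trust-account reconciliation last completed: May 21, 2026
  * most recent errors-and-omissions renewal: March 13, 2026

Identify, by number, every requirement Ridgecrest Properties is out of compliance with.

6

1. errors-and-omissions renewal 248 days ago vs limit 270 → met
2. agency disclosure form present → met
3. broker supervision audit 501 days ago vs limit 540 → met
4. condition 'holds client earnest money' holds; trust account balance $70,000 ≥ $55,000 → met
5. continuing education 496 days ago vs limit 540 → met
6. errors-and-omissions coverage $1,725,000 < $1,775,000 → not met
7. fair-housing poster present → met
8. trust-account reconciliation 179 days ago vs limit 270 → met
9. advertising compliance review 670 days ago vs limit 730 → met
10. designated managing brokers 2 ≥ 2 → met
11. fair-housing training 540 days ago vs limit 730 → met
Not met: 6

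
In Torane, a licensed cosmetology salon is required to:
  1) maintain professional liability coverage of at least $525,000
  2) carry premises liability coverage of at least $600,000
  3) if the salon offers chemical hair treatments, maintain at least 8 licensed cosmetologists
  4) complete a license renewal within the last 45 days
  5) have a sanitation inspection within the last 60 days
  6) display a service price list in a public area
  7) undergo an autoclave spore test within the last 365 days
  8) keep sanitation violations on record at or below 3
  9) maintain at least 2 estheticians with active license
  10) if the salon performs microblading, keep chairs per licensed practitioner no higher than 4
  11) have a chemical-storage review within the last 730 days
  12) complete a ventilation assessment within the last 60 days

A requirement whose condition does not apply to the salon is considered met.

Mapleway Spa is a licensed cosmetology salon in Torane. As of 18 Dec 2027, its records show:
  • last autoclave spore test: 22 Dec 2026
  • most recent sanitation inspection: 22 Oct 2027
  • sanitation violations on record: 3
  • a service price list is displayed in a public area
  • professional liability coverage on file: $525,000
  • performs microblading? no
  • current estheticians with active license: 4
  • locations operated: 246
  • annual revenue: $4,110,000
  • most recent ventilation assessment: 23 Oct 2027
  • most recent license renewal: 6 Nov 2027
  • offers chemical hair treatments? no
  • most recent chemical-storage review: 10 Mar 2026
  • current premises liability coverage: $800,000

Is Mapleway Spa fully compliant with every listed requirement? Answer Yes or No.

1. professional liability coverage $525,000 ≥ $525,000 → met
2. premises liability coverage $800,000 ≥ $600,000 → met
3. condition 'offers chemical hair treatments' does not hold → requirement n/a → met
4. license renewal 42 days ago vs limit 45 → met
5. sanitation inspection 57 days ago vs limit 60 → met
6. service price list present → met
7. autoclave spore test 361 days ago vs limit 365 → met
8. sanitation violations on record 3 ≤ 3 → met
9. estheticians with active license 4 ≥ 2 → met
10. condition 'performs microblading' does not hold → requirement n/a → met
11. chemical-storage review 648 days ago vs limit 730 → met
12. ventilation assessment 56 days ago vs limit 60 → met
All met.

Yes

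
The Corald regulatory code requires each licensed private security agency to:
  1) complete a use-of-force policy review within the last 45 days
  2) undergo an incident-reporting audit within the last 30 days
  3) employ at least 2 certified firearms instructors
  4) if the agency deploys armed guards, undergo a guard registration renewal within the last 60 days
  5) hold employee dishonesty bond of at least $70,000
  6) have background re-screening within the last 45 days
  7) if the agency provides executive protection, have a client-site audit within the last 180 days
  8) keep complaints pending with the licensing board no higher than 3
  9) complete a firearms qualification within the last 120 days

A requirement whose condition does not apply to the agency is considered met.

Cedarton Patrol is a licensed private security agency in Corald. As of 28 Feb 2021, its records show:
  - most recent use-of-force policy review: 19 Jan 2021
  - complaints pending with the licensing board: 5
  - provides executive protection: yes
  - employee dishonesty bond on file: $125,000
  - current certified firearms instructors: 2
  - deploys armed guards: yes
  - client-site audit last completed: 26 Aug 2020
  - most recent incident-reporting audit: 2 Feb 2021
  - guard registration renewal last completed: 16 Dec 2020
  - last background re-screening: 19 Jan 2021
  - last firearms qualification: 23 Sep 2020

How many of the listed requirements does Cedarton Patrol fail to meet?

1. use-of-force policy review 40 days ago vs limit 45 → met
2. incident-reporting audit 26 days ago vs limit 30 → met
3. certified firearms instructors 2 ≥ 2 → met
4. condition 'deploys armed guards' holds; guard registration renewal 74 days ago vs limit 60 → not met
5. employee dishonesty bond $125,000 ≥ $70,000 → met
6. background re-screening 40 days ago vs limit 45 → met
7. condition 'provides executive protection' holds; client-site audit 186 days ago vs limit 180 → not met
8. complaints pending with the licensing board 5 > 3 → not met
9. firearms qualification 158 days ago vs limit 120 → not met
Not met: 4 of 9

4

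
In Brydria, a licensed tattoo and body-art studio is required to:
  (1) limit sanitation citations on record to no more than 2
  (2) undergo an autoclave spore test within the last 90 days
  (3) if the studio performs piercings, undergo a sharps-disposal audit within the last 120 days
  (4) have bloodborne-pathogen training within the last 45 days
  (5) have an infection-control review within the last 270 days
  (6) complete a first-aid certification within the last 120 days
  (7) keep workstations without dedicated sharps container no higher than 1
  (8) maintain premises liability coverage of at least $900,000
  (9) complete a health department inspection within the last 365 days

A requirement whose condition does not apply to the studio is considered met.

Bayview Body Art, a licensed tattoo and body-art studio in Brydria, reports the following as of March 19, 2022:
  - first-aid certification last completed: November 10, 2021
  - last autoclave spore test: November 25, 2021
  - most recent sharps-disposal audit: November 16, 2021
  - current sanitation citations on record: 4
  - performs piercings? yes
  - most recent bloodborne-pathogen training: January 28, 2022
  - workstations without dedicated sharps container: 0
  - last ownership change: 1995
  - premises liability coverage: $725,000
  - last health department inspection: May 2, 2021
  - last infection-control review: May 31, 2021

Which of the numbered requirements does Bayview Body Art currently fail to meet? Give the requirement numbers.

1, 2, 3, 4, 5, 6, 8

1. sanitation citations on record 4 > 2 → not met
2. autoclave spore test 114 days ago vs limit 90 → not met
3. condition 'performs piercings' holds; sharps-disposal audit 123 days ago vs limit 120 → not met
4. bloodborne-pathogen training 50 days ago vs limit 45 → not met
5. infection-control review 292 days ago vs limit 270 → not met
6. first-aid certification 129 days ago vs limit 120 → not met
7. workstations without dedicated sharps container 0 ≤ 1 → met
8. premises liability coverage $725,000 < $900,000 → not met
9. health department inspection 321 days ago vs limit 365 → met
Not met: 1, 2, 3, 4, 5, 6, 8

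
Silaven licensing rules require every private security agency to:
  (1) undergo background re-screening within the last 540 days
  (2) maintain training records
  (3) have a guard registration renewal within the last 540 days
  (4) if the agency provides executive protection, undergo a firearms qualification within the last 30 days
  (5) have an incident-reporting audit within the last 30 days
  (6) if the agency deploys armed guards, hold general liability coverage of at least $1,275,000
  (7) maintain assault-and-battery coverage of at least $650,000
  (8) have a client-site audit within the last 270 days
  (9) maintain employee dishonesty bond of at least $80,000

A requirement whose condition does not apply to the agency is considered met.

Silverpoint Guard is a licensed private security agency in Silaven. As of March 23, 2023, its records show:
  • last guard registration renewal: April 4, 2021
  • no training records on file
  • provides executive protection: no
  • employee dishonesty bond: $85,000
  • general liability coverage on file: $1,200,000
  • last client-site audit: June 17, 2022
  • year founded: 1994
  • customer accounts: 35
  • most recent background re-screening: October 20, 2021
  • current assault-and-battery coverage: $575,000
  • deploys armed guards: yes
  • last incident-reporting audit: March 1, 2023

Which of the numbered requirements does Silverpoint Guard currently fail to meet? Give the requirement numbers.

2, 3, 6, 7, 8

1. background re-screening 519 days ago vs limit 540 → met
2. training records absent → not met
3. guard registration renewal 718 days ago vs limit 540 → not met
4. condition 'provides executive protection' does not hold → requirement n/a → met
5. incident-reporting audit 22 days ago vs limit 30 → met
6. condition 'deploys armed guards' holds; general liability coverage $1,200,000 < $1,275,000 → not met
7. assault-and-battery coverage $575,000 < $650,000 → not met
8. client-site audit 279 days ago vs limit 270 → not met
9. employee dishonesty bond $85,000 ≥ $80,000 → met
Not met: 2, 3, 6, 7, 8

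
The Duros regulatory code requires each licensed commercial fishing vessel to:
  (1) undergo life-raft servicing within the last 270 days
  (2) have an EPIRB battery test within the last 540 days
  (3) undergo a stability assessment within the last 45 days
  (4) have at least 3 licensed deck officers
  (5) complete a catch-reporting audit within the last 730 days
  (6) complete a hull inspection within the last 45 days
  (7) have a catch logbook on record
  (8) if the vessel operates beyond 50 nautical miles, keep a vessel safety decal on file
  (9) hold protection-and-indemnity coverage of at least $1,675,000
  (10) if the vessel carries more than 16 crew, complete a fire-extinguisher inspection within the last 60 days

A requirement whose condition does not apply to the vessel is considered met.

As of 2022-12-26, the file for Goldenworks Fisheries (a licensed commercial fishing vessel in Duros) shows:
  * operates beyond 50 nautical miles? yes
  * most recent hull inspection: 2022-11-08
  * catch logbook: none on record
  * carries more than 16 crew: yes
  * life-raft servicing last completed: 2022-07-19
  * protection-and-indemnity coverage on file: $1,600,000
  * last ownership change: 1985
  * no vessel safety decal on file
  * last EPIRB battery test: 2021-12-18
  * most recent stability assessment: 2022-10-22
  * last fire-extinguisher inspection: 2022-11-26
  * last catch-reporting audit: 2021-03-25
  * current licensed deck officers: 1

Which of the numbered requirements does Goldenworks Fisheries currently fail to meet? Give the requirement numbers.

3, 4, 6, 7, 8, 9

1. life-raft servicing 160 days ago vs limit 270 → met
2. EPIRB battery test 373 days ago vs limit 540 → met
3. stability assessment 65 days ago vs limit 45 → not met
4. licensed deck officers 1 < 3 → not met
5. catch-reporting audit 641 days ago vs limit 730 → met
6. hull inspection 48 days ago vs limit 45 → not met
7. catch logbook absent → not met
8. condition 'operates beyond 50 nautical miles' holds; vessel safety decal absent → not met
9. protection-and-indemnity coverage $1,600,000 < $1,675,000 → not met
10. condition 'carries more than 16 crew' holds; fire-extinguisher inspection 30 days ago vs limit 60 → met
Not met: 3, 4, 6, 7, 8, 9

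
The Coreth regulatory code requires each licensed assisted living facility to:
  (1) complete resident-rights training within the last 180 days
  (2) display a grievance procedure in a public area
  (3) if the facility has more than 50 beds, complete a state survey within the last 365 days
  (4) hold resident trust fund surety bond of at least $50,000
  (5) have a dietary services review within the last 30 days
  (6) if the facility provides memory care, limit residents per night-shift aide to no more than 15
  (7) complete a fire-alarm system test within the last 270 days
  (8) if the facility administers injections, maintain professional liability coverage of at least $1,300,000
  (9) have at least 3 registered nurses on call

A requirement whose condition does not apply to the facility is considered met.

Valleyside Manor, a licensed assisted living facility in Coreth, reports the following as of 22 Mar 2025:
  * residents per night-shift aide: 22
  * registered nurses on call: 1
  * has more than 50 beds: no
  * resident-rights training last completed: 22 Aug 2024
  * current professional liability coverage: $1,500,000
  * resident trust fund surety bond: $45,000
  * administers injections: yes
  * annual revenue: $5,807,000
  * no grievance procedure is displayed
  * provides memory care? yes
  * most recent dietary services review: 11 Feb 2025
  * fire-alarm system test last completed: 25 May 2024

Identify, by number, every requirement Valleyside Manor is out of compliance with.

1. resident-rights training 212 days ago vs limit 180 → not met
2. grievance procedure absent → not met
3. condition 'has more than 50 beds' does not hold → requirement n/a → met
4. resident trust fund surety bond $45,000 < $50,000 → not met
5. dietary services review 39 days ago vs limit 30 → not met
6. condition 'provides memory care' holds; residents per night-shift aide 22 > 15 → not met
7. fire-alarm system test 301 days ago vs limit 270 → not met
8. condition 'administers injections' holds; professional liability coverage $1,500,000 ≥ $1,300,000 → met
9. registered nurses on call 1 < 3 → not met
Not met: 1, 2, 4, 5, 6, 7, 9

1, 2, 4, 5, 6, 7, 9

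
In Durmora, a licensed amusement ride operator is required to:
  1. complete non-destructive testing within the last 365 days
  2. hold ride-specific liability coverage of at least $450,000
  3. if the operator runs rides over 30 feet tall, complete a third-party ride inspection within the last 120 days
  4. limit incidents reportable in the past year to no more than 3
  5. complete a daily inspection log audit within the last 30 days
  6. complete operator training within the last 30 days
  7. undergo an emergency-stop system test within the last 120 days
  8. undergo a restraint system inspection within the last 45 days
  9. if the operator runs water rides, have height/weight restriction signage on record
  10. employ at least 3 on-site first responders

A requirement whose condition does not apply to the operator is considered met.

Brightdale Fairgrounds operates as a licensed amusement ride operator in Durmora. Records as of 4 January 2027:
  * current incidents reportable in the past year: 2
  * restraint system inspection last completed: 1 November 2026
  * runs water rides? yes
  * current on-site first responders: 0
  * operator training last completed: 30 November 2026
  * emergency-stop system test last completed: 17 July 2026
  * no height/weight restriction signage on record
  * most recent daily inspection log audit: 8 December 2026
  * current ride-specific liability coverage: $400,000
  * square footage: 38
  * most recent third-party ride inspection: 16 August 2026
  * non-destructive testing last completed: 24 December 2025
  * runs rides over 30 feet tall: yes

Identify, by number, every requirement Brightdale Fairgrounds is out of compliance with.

1. non-destructive testing 376 days ago vs limit 365 → not met
2. ride-specific liability coverage $400,000 < $450,000 → not met
3. condition 'runs rides over 30 feet tall' holds; third-party ride inspection 141 days ago vs limit 120 → not met
4. incidents reportable in the past year 2 ≤ 3 → met
5. daily inspection log audit 27 days ago vs limit 30 → met
6. operator training 35 days ago vs limit 30 → not met
7. emergency-stop system test 171 days ago vs limit 120 → not met
8. restraint system inspection 64 days ago vs limit 45 → not met
9. condition 'runs water rides' holds; height/weight restriction signage absent → not met
10. on-site first responders 0 < 3 → not met
Not met: 1, 2, 3, 6, 7, 8, 9, 10

1, 2, 3, 6, 7, 8, 9, 10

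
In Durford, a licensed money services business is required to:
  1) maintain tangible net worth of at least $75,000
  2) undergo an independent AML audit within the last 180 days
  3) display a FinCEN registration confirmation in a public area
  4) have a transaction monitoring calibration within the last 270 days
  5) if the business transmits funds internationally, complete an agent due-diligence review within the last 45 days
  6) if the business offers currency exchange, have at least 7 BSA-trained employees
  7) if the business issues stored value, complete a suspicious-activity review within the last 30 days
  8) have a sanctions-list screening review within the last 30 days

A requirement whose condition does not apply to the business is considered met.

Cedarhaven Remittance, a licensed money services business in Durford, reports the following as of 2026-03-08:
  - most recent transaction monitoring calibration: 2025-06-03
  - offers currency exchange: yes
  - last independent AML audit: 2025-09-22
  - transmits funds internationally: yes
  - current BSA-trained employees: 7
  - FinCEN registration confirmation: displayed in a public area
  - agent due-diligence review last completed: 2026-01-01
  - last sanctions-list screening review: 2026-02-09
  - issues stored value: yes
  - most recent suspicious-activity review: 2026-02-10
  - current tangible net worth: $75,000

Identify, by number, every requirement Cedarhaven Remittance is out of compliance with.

1. tangible net worth $75,000 ≥ $75,000 → met
2. independent AML audit 167 days ago vs limit 180 → met
3. FinCEN registration confirmation present → met
4. transaction monitoring calibration 278 days ago vs limit 270 → not met
5. condition 'transmits funds internationally' holds; agent due-diligence review 66 days ago vs limit 45 → not met
6. condition 'offers currency exchange' holds; BSA-trained employees 7 ≥ 7 → met
7. condition 'issues stored value' holds; suspicious-activity review 26 days ago vs limit 30 → met
8. sanctions-list screening review 27 days ago vs limit 30 → met
Not met: 4, 5

4, 5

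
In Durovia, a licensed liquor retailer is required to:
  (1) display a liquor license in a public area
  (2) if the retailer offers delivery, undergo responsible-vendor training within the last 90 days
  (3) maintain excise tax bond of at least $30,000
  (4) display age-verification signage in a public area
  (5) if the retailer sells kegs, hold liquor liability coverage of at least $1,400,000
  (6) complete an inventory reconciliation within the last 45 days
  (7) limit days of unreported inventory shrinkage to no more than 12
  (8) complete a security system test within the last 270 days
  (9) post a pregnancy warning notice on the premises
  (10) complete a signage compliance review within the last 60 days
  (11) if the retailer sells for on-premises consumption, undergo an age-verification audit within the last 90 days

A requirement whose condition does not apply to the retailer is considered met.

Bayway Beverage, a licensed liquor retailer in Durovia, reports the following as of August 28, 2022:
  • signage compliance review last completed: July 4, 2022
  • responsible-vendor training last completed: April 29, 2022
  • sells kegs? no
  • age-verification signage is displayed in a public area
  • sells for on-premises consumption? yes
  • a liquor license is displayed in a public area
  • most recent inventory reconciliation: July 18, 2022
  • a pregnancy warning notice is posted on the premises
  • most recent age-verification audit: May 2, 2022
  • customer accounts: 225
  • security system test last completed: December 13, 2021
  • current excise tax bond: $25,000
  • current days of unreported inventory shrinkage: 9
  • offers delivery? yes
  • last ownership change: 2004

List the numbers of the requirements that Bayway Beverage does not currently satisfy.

1. liquor license present → met
2. condition 'offers delivery' holds; responsible-vendor training 121 days ago vs limit 90 → not met
3. excise tax bond $25,000 < $30,000 → not met
4. age-verification signage present → met
5. condition 'sells kegs' does not hold → requirement n/a → met
6. inventory reconciliation 41 days ago vs limit 45 → met
7. days of unreported inventory shrinkage 9 ≤ 12 → met
8. security system test 258 days ago vs limit 270 → met
9. pregnancy warning notice present → met
10. signage compliance review 55 days ago vs limit 60 → met
11. condition 'sells for on-premises consumption' holds; age-verification audit 118 days ago vs limit 90 → not met
Not met: 2, 3, 11

2, 3, 11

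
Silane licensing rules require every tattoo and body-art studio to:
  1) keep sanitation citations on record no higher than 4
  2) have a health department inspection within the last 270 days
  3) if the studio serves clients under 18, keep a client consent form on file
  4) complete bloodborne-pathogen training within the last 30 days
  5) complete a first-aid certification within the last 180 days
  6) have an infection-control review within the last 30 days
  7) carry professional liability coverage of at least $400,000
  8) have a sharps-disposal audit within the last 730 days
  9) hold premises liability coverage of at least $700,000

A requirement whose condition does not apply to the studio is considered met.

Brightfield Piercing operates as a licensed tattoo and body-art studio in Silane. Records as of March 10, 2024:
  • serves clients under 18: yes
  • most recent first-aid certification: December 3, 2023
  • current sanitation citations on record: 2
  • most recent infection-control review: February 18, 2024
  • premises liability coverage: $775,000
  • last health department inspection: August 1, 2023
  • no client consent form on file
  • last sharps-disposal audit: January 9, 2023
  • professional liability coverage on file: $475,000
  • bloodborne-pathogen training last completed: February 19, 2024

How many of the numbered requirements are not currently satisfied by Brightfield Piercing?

1. sanitation citations on record 2 ≤ 4 → met
2. health department inspection 222 days ago vs limit 270 → met
3. condition 'serves clients under 18' holds; client consent form absent → not met
4. bloodborne-pathogen training 20 days ago vs limit 30 → met
5. first-aid certification 98 days ago vs limit 180 → met
6. infection-control review 21 days ago vs limit 30 → met
7. professional liability coverage $475,000 ≥ $400,000 → met
8. sharps-disposal audit 426 days ago vs limit 730 → met
9. premises liability coverage $775,000 ≥ $700,000 → met
Not met: 1 of 9

1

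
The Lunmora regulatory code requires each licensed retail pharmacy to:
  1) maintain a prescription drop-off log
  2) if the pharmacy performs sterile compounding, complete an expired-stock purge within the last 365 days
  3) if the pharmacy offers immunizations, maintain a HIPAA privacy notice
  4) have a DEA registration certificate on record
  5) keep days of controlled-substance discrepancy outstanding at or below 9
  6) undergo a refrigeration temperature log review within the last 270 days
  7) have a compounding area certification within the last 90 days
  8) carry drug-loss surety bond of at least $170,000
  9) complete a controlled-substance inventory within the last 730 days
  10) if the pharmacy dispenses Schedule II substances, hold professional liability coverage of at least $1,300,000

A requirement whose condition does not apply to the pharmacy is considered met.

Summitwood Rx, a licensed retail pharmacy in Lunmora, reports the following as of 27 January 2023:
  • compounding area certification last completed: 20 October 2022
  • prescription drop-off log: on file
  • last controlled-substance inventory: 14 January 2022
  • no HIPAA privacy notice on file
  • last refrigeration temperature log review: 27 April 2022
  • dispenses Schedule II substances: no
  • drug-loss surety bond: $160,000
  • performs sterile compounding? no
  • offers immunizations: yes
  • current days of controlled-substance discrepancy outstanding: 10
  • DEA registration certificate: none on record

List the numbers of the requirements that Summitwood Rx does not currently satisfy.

3, 4, 5, 6, 7, 8

1. prescription drop-off log present → met
2. condition 'performs sterile compounding' does not hold → requirement n/a → met
3. condition 'offers immunizations' holds; HIPAA privacy notice absent → not met
4. DEA registration certificate absent → not met
5. days of controlled-substance discrepancy outstanding 10 > 9 → not met
6. refrigeration temperature log review 275 days ago vs limit 270 → not met
7. compounding area certification 99 days ago vs limit 90 → not met
8. drug-loss surety bond $160,000 < $170,000 → not met
9. controlled-substance inventory 378 days ago vs limit 730 → met
10. condition 'dispenses Schedule II substances' does not hold → requirement n/a → met
Not met: 3, 4, 5, 6, 7, 8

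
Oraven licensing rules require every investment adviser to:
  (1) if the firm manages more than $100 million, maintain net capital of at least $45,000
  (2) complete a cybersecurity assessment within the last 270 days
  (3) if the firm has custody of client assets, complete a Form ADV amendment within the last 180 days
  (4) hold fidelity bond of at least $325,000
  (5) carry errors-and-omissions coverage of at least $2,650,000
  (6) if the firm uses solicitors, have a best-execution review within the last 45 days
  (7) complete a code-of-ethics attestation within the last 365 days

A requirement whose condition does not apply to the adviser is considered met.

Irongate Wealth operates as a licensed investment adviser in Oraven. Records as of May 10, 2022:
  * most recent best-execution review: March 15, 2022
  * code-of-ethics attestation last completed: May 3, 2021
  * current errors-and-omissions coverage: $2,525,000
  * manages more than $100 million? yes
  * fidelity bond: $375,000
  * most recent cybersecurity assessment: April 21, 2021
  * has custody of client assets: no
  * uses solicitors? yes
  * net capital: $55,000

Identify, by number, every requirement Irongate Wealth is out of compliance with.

1. condition 'manages more than $100 million' holds; net capital $55,000 ≥ $45,000 → met
2. cybersecurity assessment 384 days ago vs limit 270 → not met
3. condition 'has custody of client assets' does not hold → requirement n/a → met
4. fidelity bond $375,000 ≥ $325,000 → met
5. errors-and-omissions coverage $2,525,000 < $2,650,000 → not met
6. condition 'uses solicitors' holds; best-execution review 56 days ago vs limit 45 → not met
7. code-of-ethics attestation 372 days ago vs limit 365 → not met
Not met: 2, 5, 6, 7

2, 5, 6, 7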